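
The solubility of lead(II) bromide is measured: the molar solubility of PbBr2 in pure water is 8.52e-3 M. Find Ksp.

PbBr2(s) ⇌ Pb^2+(aq) + 2 Br^-(aq)
For each mole of PbBr2 that dissolves: [Pb^2+] = s, [Br^-] = 2s.
Ksp = [Pb^2+][Br^-]^2
So Ksp = s × (2s)^2 = 4s^3
With s = 8.52 × 10^-3: Ksp = 2.47 x 10^-6

Ksp = 2.47 × 10^-6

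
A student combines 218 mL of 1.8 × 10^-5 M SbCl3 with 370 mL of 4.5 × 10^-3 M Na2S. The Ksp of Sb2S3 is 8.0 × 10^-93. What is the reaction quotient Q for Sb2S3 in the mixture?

Q = 1.0e-18

Total volume = 218 + 370 = 588 mL.
[Sb^3+] = 1.8 × 10^-5 × (218/588) = 6.67 × 10^-6 M
[S^2-] = 4.5 x 10^-3 × (370/588) = 2.83 × 10^-3 M
Sb2S3(s) ⇌ 2 Sb^3+(aq) + 3 S^2-(aq), so Q = [Sb^3+]^2[S^2-]^3
Q = (6.67 × 10^-6)^2(2.83 × 10^-3)^3 = 1.0 x 10^-18
Q > Ksp, so Sb2S3 will precipitate.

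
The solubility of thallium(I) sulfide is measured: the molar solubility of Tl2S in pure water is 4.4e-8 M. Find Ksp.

Ksp ≈ 3.4 × 10^-22

Tl2S(s) ⇌ 2 Tl^+(aq) + S^2-(aq)
With molar solubility s: [Tl^+] = 2s, [S^2-] = s.
Ksp = [Tl^+]^2[S^2-]
Substituting: Ksp = (2s)^2s = 4s^3
Ksp = 4 × (4.4 × 10^-8)^3 = 3.4 × 10^-22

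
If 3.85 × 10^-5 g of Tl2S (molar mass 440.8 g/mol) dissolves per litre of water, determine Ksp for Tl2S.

Molar solubility s = (3.85 × 10^-5 g/L) / (440.8 g/mol) = 8.734 × 10^-8 M.
Tl2S(s) <=> 2 Tl^+ + S^2-
If s mol/L of Tl2S dissolves, [Tl^+] = 2s and [S^2-] = s.
Ksp = [Tl^+]^2[S^2-]
Substituting: Ksp = (2s)^2s = 4s^3
Ksp = 4 × (8.734 × 10^-8)^3 = 2.67 x 10^-21

Ksp ≈ 2.67 × 10^-21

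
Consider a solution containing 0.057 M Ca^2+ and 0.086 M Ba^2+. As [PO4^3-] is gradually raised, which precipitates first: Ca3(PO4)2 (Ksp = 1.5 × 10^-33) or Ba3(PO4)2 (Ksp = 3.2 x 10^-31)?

Ca3(PO4)2

Precipitation of each salt starts when its ion product equals its Ksp.
For Ca3(PO4)2: 1.5 × 10^-33 = (0.057)^3 × [PO4^3-]^2  ⇒  [PO4^3-] = 2.8 × 10^-15 M.
For Ba3(PO4)2: 3.2 x 10^-31 = (0.086)^3 × [PO4^3-]^2  ⇒  [PO4^3-] = 2.2 × 10^-14 M.
The salt with the lower threshold [PO4^3-] precipitates first: Ca3(PO4)2.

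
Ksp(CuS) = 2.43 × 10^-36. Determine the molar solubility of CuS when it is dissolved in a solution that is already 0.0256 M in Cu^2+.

9.49e-35 M

CuS(s) ⇌ Cu^2+(aq) + S^2-(aq)
Ksp = [Cu^2+][S^2-]
Let s = moles of CuS that dissolve per litre. [Cu^2+] = 0.0256 + s ≈ 0.0256, [S^2-] = s (Ksp is small, so little additional dissolves).
Ksp ≈ 0.0256 × s
s = 9.49 × 10^-35 M
Check: s = 9.5 x 10^-35 ≪ 0.0256, so the approximation is valid.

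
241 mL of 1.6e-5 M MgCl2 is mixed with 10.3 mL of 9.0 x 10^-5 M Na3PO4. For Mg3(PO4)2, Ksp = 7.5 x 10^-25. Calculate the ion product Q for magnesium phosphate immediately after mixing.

Q = 4.9e-26

Total volume = 241 + 10.3 = 251.3 mL.
[Mg^2+] = 1.6 x 10^-5 × (241/251.3) = 1.53 x 10^-5 M
[PO4^3-] = 9.0 x 10^-5 × (10.3/251.3) = 3.69 x 10^-6 M
Mg3(PO4)2(s) ⇌ 3 Mg^2+ + 2 PO4^3-, so Q = [Mg^2+]^3[PO4^3-]^2
Q = (1.53 × 10^-5)^3(3.69 × 10^-6)^2 = 4.9 x 10^-26
Q < Ksp, so no precipitate of Mg3(PO4)2 forms.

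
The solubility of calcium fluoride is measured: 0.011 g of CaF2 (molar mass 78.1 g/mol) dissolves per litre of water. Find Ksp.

Ksp = 1.1 x 10^-11

Molar solubility s = (1.1 × 10^-2 g/L) / (78.1 g/mol) = 1.41 × 10^-4 M.
CaF2(s) <=> Ca^2+(aq) + 2 F^-(aq)
If s mol/L of CaF2 dissolves, [Ca^2+] = s and [F^-] = 2s.
Ksp = [Ca^2+][F^-]^2
Substituting: Ksp = s(2s)^2 = 4s^3
Ksp = 4 × (1.41 x 10^-4)^3 = 1.1 × 10^-11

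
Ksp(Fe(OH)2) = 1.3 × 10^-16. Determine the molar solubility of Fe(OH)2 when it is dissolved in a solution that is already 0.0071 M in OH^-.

Fe(OH)2(s) <=> Fe^2+ + 2 OH^-
Ksp = [Fe^2+][OH^-]^2
Let s be the molar solubility in this solution. [Fe^2+] = s, [OH^-] = 0.0071 + 2s ≈ 0.0071 (since the OH^- already present dominates).
Ksp ≈ s × (0.0071)^2
s = 2.6 x 10^-12 M
Check: 2s = 5.2 x 10^-12 ≪ 0.0071, so the approximation is valid.

s ≈ 2.6 × 10^-12 M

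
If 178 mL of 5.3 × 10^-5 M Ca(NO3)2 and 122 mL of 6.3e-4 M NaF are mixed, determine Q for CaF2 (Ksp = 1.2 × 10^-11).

Total volume = 178 + 122 = 300 mL.
[Ca^2+] = 5.3 × 10^-5 × (178/300) = 3.14 × 10^-5 M
[F^-] = 6.3 × 10^-4 × (122/300) = 2.56 × 10^-4 M
CaF2(s) ⇌ Ca^2+ + 2 F^-, so Q = [Ca^2+][F^-]^2
Q = (3.14 × 10^-5)(2.56 × 10^-4)^2 = 2.1 × 10^-12
Q < Ksp, so no precipitate of CaF2 forms.

Q = 2.1 × 10^-12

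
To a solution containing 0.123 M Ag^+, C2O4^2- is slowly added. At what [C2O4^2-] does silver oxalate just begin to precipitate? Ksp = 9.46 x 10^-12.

6.25 × 10^-10 M

Ag2C2O4(s) ⇌ 2 Ag^+ + C2O4^2-
Ksp = [Ag^+]^2[C2O4^2-]
Precipitation begins when Q = Ksp. With [Ag^+] = 0.123 M:
9.46 x 10^-12 = (0.123)^2 × [C2O4^2-]
[C2O4^2-] = (9.46 x 10^-12 / 1.513 × 10^-2) = 6.25 x 10^-10 M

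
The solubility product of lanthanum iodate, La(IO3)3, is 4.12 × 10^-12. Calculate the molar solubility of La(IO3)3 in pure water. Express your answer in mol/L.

s ≈ 6.25e-4 M

La(IO3)3(s) ⇌ La^3+ + 3 IO3^-
Ksp = [La^3+][IO3^-]^3
Let s = molar solubility. Then [La^3+] = s and [IO3^-] = 3s.
So Ksp = s × (3s)^3 = 27s^4
Solving, s = (4.12 × 10^-12/27)^(1/4) = 6.25 x 10^-4 M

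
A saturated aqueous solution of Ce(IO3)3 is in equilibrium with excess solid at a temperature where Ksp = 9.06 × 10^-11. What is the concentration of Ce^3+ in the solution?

[Ce^3+] = 1.35e-3 M

Ce(IO3)3(s) ⇌ Ce^3+(aq) + 3 IO3^-(aq)
Ksp = [Ce^3+][IO3^-]^3
For each mole of Ce(IO3)3 that dissolves: [Ce^3+] = s, [IO3^-] = 3s.
Substituting: Ksp = s(3s)^3 = 27s^4
s^4 = 9.06 × 10^-11 / 27, so s = 1.353 × 10^-3 M
[Ce^3+] = s = 1.35 × 10^-3 M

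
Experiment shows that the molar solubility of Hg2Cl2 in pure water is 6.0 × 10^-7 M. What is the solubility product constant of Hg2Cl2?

Hg2Cl2(s) <=> Hg2^2+(aq) + 2 Cl^-(aq)
Let s = molar solubility. Then [Hg2^2+] = s and [Cl^-] = 2s.
Ksp = [Hg2^2+][Cl^-]^2
Ksp = s(2s)^2 = 4s^3
Ksp = 4 × (6.0 × 10^-7)^3 = 8.6 × 10^-19

Ksp ≈ 8.6e-19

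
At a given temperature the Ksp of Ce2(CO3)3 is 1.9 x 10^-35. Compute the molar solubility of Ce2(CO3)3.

Ce2(CO3)3(s) ⇌ 2 Ce^3+ + 3 CO3^2-
Ksp = [Ce^3+]^2[CO3^2-]^3
With molar solubility s: [Ce^3+] = 2s, [CO3^2-] = 3s.
So Ksp = (2s)^2 × (3s)^3 = 108s^5
Solving, s = (1.9 x 10^-35/108)^(1/5) = 4.5 x 10^-8 M

4.5e-8 M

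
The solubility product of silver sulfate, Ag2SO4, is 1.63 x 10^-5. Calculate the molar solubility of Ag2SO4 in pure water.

s = 1.60 x 10^-2 M

Ag2SO4(s) ⇌ 2 Ag^+(aq) + SO4^2-(aq)
Ksp = [Ag^+]^2[SO4^2-]
Let s = molar solubility. Then [Ag^+] = 2s and [SO4^2-] = s.
Substituting: Ksp = (2s)^2s = 4s^3
Solving, s = (1.63 x 10^-5/4)^(1/3) = 1.60 x 10^-2 M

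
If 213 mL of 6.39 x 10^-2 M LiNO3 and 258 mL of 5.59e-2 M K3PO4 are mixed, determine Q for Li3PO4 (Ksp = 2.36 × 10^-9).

Q = 7.39 x 10^-7

Total volume = 213 + 258 = 471 mL.
[Li^+] = 6.39 × 10^-2 × (213/471) = 2.890 × 10^-2 M
[PO4^3-] = 5.59 × 10^-2 × (258/471) = 3.062 × 10^-2 M
Li3PO4(s) ⇌ 3 Li^+(aq) + PO4^3-(aq), so Q = [Li^+]^3[PO4^3-]
Q = (2.890 × 10^-2)^3(3.062 x 10^-2) = 7.39 x 10^-7
Q > Ksp, so Li3PO4 will precipitate.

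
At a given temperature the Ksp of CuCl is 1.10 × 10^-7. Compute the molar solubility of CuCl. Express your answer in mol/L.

CuCl(s) ⇌ Cu^+ + Cl^-
Ksp = [Cu^+][Cl^-]
For each mole of CuCl that dissolves: [Cu^+] = s, [Cl^-] = s.
Ksp = s × s = s^2
s = (1.10 × 10^-7)^(1/2) = 3.32 × 10^-4 M

s = 3.32 × 10^-4 M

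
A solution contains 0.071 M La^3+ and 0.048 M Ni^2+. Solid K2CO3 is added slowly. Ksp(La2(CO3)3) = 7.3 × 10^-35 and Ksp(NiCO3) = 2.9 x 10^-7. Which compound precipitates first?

Each salt begins to precipitate when Q = Ksp, i.e. when [CO3^2-] reaches its threshold.
For La2(CO3)3: 7.3 × 10^-35 = (0.071)^2 × [CO3^2-]^3  ⇒  [CO3^2-] = 2.4 × 10^-11 M.
For NiCO3: 2.9 x 10^-7 = 0.048 × [CO3^2-]  ⇒  [CO3^2-] = 6.0 × 10^-6 M.
The salt with the lower threshold [CO3^2-] precipitates first: La2(CO3)3.

La2(CO3)3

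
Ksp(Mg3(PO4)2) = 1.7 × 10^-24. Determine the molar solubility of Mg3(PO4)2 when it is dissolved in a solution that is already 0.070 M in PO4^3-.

Mg3(PO4)2(s) ⇌ 3 Mg^2+ + 2 PO4^3-
Ksp = [Mg^2+]^3[PO4^3-]^2
Let s be the molar solubility in this solution. [Mg^2+] = 3s, [PO4^3-] = 0.070 + 2s ≈ 0.070 (common-ion effect: PO4^3- is already 0.070 M).
Ksp ≈ (3s)^3 × (0.070)^2
s = 2.3 × 10^-8 M
Check: 2s = 4.7 x 10^-8 ≪ 0.070, so the approximation is valid.

s ≈ 2.3 × 10^-8 M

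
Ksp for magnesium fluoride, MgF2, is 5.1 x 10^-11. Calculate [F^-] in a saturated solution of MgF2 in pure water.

MgF2(s) ⇌ Mg^2+ + 2 F^-
Ksp = [Mg^2+][F^-]^2
Let s = molar solubility. Then [Mg^2+] = s and [F^-] = 2s.
Ksp = s(2s)^2 = 4s^3
Solving, s = (5.1 x 10^-11/4)^(1/3) = 2.34 × 10^-4 M
[F^-] = 2s = 4.7 × 10^-4 M

4.7 x 10^-4 M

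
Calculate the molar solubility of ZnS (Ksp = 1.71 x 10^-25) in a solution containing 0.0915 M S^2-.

ZnS(s) ⇌ Zn^2+(aq) + S^2-(aq)
Ksp = [Zn^2+][S^2-]
Let s = moles of ZnS that dissolve per litre. [Zn^2+] = s, [S^2-] = 0.0915 + s ≈ 0.0915 (since the S^2- already present dominates).
Ksp ≈ s × 0.0915
s = 1.87 × 10^-24 M
Check: s = 1.9 x 10^-24 ≪ 0.0915, so the approximation is valid.

s = 1.87 × 10^-24 M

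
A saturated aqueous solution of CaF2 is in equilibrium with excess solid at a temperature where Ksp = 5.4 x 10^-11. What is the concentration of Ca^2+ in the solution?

2.4 × 10^-4 M

CaF2(s) ⇌ Ca^2+(aq) + 2 F^-(aq)
Ksp = [Ca^2+][F^-]^2
If s mol/L of CaF2 dissolves, [Ca^2+] = s and [F^-] = 2s.
Substituting: Ksp = s(2s)^2 = 4s^3
s^3 = 5.4 x 10^-11 / 4, so s = 2.38 × 10^-4 M
[Ca^2+] = s = 2.4 × 10^-4 M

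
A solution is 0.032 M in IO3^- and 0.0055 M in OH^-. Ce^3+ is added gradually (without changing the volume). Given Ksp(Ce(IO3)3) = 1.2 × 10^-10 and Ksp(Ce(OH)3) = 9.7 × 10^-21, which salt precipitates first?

Each salt begins to precipitate when Q = Ksp, i.e. when [Ce^3+] reaches its threshold.
For Ce(IO3)3: 1.2 × 10^-10 = (0.032)^3 × [Ce^3+]  ⇒  [Ce^3+] = 3.7 × 10^-6 M.
For Ce(OH)3: 9.7 × 10^-21 = (0.0055)^3 × [Ce^3+]  ⇒  [Ce^3+] = 5.8 x 10^-14 M.
The salt with the lower threshold [Ce^3+] precipitates first: Ce(OH)3.

Ce(OH)3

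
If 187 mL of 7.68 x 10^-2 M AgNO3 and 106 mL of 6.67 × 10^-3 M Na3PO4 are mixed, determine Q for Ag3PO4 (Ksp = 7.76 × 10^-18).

Q = 2.84 × 10^-7

Total volume = 187 + 106 = 293 mL.
[Ag^+] = 7.68 x 10^-2 × (187/293) = 4.902 x 10^-2 M
[PO4^3-] = 6.67 × 10^-3 × (106/293) = 2.413 × 10^-3 M
Ag3PO4(s) <=> 3 Ag^+(aq) + PO4^3-(aq), so Q = [Ag^+]^3[PO4^3-]
Q = (4.902 × 10^-2)^3(2.413 × 10^-3) = 2.84 × 10^-7
Q > Ksp, so Ag3PO4 will precipitate.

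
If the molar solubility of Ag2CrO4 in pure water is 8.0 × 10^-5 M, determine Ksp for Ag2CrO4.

2.0 × 10^-12

Ag2CrO4(s) ⇌ 2 Ag^+ + CrO4^2-
With molar solubility s: [Ag^+] = 2s, [CrO4^2-] = s.
Ksp = [Ag^+]^2[CrO4^2-]
Substituting: Ksp = (2s)^2s = 4s^3
With s = 8.0 × 10^-5: Ksp = 2.0 × 10^-12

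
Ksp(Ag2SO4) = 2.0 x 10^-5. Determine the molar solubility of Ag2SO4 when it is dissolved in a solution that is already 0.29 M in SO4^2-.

Ag2SO4(s) <=> 2 Ag^+(aq) + SO4^2-(aq)
Ksp = [Ag^+]^2[SO4^2-]
If s mol/L dissolves here, [Ag^+] = 2s, [SO4^2-] = 0.29 + s ≈ 0.29 (common-ion effect: SO4^2- is already 0.29 M).
Ksp ≈ (2s)^2 × 0.29
s = 4.2 × 10^-3 M
Check: s = 4.2 × 10^-3 ≪ 0.29, so the approximation is valid.

s ≈ 4.2 x 10^-3 M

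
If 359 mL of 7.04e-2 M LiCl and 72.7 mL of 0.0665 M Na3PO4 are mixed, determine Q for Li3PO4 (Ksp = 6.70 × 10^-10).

Q ≈ 2.25 × 10^-6

Total volume = 359 + 72.7 = 431.7 mL.
[Li^+] = 7.04 × 10^-2 × (359/431.7) = 5.854 × 10^-2 M
[PO4^3-] = 6.65 × 10^-2 × (72.7/431.7) = 1.120 × 10^-2 M
Li3PO4(s) ⇌ 3 Li^+(aq) + PO4^3-(aq), so Q = [Li^+]^3[PO4^3-]
Q = (5.854 × 10^-2)^3(1.120 x 10^-2) = 2.25 x 10^-6
Q > Ksp, so Li3PO4 will precipitate.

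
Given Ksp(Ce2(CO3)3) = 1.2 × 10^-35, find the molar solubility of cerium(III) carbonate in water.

Ce2(CO3)3(s) <=> 2 Ce^3+(aq) + 3 CO3^2-(aq)
Ksp = [Ce^3+]^2[CO3^2-]^3
For each mole of Ce2(CO3)3 that dissolves: [Ce^3+] = 2s, [CO3^2-] = 3s.
Ksp = (2s)^2(3s)^3 = 108s^5
s^5 = 1.2 × 10^-35 / 108, so s = 4.1 × 10^-8 M

s ≈ 4.1 × 10^-8 M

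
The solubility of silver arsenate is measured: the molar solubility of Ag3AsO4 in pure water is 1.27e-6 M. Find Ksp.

Ag3AsO4(s) ⇌ 3 Ag^+ + AsO4^3-
Let s = molar solubility. Then [Ag^+] = 3s and [AsO4^3-] = s.
Ksp = [Ag^+]^3[AsO4^3-]
Substituting: Ksp = (3s)^3s = 27s^4
With s = 1.27 × 10^-6: Ksp = 7.02 × 10^-23

7.02 × 10^-23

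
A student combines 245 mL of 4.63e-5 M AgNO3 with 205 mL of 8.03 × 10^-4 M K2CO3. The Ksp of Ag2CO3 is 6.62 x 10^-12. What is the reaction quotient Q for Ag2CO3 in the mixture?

Q = 2.32 × 10^-13

Total volume = 245 + 205 = 450 mL.
[Ag^+] = 4.63 × 10^-5 × (245/450) = 2.521 x 10^-5 M
[CO3^2-] = 8.03 × 10^-4 × (205/450) = 3.658 x 10^-4 M
Ag2CO3(s) ⇌ 2 Ag^+ + CO3^2-, so Q = [Ag^+]^2[CO3^2-]
Q = (2.521 × 10^-5)^2(3.658 x 10^-4) = 2.32 x 10^-13
Q < Ksp, so no precipitate of Ag2CO3 forms.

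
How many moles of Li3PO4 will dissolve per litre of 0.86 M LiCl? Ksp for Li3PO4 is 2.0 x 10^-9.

3.1e-9 M

Li3PO4(s) ⇌ 3 Li^+ + PO4^3-
Ksp = [Li^+]^3[PO4^3-]
If s mol/L dissolves here, [Li^+] = 0.86 + 3s ≈ 0.86, [PO4^3-] = s (since Li^+ from LiCl dominates).
Ksp ≈ (0.86)^3 × s
s = 3.1 × 10^-9 M
Check: 3s = 9.4 × 10^-9 ≪ 0.86, so the approximation is valid.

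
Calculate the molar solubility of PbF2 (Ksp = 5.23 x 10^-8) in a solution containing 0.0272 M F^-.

s ≈ 7.07 x 10^-5 M

PbF2(s) <=> Pb^2+(aq) + 2 F^-(aq)
Ksp = [Pb^2+][F^-]^2
Let s be the molar solubility in this solution. [Pb^2+] = s, [F^-] = 0.0272 + 2s ≈ 0.0272 (since the F^- already present dominates).
Ksp ≈ s × (0.0272)^2
s = 7.07 x 10^-5 M
Check: 2s = 1.4 × 10^-4 ≪ 0.0272, so the approximation is valid.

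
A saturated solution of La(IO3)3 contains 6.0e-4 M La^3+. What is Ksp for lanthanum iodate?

Ksp ≈ 3.5 x 10^-12

La(IO3)3(s) ⇌ La^3+ + 3 IO3^-
Stoichiometry gives [IO3^-] = (3/1)[La^3+] = 1.80 × 10^-3 M.
Ksp = [La^3+][IO3^-]^3
Ksp = 6.0 × 10^-4 × (1.80 × 10^-3)^3 = 3.5 x 10^-12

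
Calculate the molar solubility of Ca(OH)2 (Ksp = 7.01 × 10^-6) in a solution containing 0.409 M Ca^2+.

Ca(OH)2(s) ⇌ Ca^2+ + 2 OH^-
Ksp = [Ca^2+][OH^-]^2
If s mol/L dissolves here, [Ca^2+] = 0.409 + s ≈ 0.409, [OH^-] = 2s (since the Ca^2+ already present dominates).
Ksp ≈ 0.409 × (2s)^2
s = 2.07 x 10^-3 M
Check: s = 2.1 x 10^-3 ≪ 0.409, so the approximation is valid.

s ≈ 2.07e-3 M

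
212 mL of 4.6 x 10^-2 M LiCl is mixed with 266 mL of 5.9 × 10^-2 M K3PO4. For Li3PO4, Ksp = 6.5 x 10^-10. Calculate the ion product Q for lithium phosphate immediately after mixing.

Total volume = 212 + 266 = 478 mL.
[Li^+] = 4.6 × 10^-2 × (212/478) = 2.04 × 10^-2 M
[PO4^3-] = 5.9 × 10^-2 × (266/478) = 3.28 × 10^-2 M
Li3PO4(s) ⇌ 3 Li^+(aq) + PO4^3-(aq), so Q = [Li^+]^3[PO4^3-]
Q = (2.04 x 10^-2)^3(3.28 × 10^-2) = 2.8 x 10^-7
Q > Ksp, so Li3PO4 will precipitate.

Q ≈ 2.8 × 10^-7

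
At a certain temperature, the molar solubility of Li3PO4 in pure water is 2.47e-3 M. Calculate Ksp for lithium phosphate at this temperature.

Ksp ≈ 1.00 × 10^-9

Li3PO4(s) ⇌ 3 Li^+ + PO4^3-
If s mol/L of Li3PO4 dissolves, [Li^+] = 3s and [PO4^3-] = s.
Ksp = [Li^+]^3[PO4^3-]
Ksp = (3s)^3s = 27s^4
With s = 2.47 x 10^-3: Ksp = 1.00 × 10^-9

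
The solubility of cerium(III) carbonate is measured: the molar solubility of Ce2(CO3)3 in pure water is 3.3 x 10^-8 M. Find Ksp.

4.2 x 10^-36

Ce2(CO3)3(s) ⇌ 2 Ce^3+ + 3 CO3^2-
Let s = molar solubility. Then [Ce^3+] = 2s and [CO3^2-] = 3s.
Ksp = [Ce^3+]^2[CO3^2-]^3
Ksp = (2s)^2(3s)^3 = 108s^5
With s = 3.3 × 10^-8: Ksp = 4.2 x 10^-36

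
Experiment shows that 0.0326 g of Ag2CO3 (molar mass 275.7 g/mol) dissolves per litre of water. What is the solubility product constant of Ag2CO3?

Ksp = 6.61e-12

Molar solubility s = (3.26 × 10^-2 g/L) / (275.7 g/mol) = 1.182 x 10^-4 M.
Ag2CO3(s) ⇌ 2 Ag^+ + CO3^2-
With molar solubility s: [Ag^+] = 2s, [CO3^2-] = s.
Ksp = [Ag^+]^2[CO3^2-]
Substituting: Ksp = (2s)^2s = 4s^3
With s = 1.182 × 10^-4: Ksp = 6.61 × 10^-12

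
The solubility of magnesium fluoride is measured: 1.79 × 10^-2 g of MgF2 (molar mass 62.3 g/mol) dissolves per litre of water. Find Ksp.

Molar solubility s = (1.79 x 10^-2 g/L) / (62.3 g/mol) = 2.873 × 10^-4 M.
MgF2(s) ⇌ Mg^2+ + 2 F^-
If s mol/L of MgF2 dissolves, [Mg^2+] = s and [F^-] = 2s.
Ksp = [Mg^2+][F^-]^2
Substituting: Ksp = s(2s)^2 = 4s^3
With s = 2.873 × 10^-4: Ksp = 9.49 × 10^-11

9.49e-11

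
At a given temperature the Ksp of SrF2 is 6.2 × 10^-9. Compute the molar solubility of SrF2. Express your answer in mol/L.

SrF2(s) ⇌ Sr^2+ + 2 F^-
Ksp = [Sr^2+][F^-]^2
Let s = molar solubility. Then [Sr^2+] = s and [F^-] = 2s.
Ksp = s(2s)^2 = 4s^3
Solving, s = (6.2 × 10^-9/4)^(1/3) = 1.2 × 10^-3 M

s = 1.2 × 10^-3 M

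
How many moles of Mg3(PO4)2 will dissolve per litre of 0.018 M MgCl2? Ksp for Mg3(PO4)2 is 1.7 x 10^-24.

Mg3(PO4)2(s) <=> 3 Mg^2+(aq) + 2 PO4^3-(aq)
Ksp = [Mg^2+]^3[PO4^3-]^2
Let s = moles of Mg3(PO4)2 that dissolve per litre. [Mg^2+] = 0.018 + 3s ≈ 0.018, [PO4^3-] = 2s (common-ion effect: Mg^2+ is already 0.018 M).
Ksp ≈ (0.018)^3 × (2s)^2
s = 2.7 × 10^-10 M
Check: 3s = 8.1 × 10^-10 ≪ 0.018, so the approximation is valid.

s = 2.7 × 10^-10 M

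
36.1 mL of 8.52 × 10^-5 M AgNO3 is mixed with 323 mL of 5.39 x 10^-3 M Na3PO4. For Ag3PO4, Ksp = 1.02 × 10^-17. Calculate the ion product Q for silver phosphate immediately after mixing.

Q ≈ 3.05 x 10^-18

Total volume = 36.1 + 323 = 359.1 mL.
[Ag^+] = 8.52 × 10^-5 × (36.1/359.1) = 8.565 x 10^-6 M
[PO4^3-] = 5.39 × 10^-3 × (323/359.1) = 4.848 × 10^-3 M
Ag3PO4(s) <=> 3 Ag^+ + PO4^3-, so Q = [Ag^+]^3[PO4^3-]
Q = (8.565 × 10^-6)^3(4.848 × 10^-3) = 3.05 × 10^-18
Q < Ksp, so no precipitate of Ag3PO4 forms.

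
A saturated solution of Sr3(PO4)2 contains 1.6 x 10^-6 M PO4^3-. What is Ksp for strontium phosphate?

Sr3(PO4)2(s) ⇌ 3 Sr^2+ + 2 PO4^3-
Stoichiometry gives [Sr^2+] = (3/2)[PO4^3-] = 2.40 x 10^-6 M.
Ksp = [Sr^2+]^3[PO4^3-]^2
Ksp = (2.40 × 10^-6)^3 × (1.6 × 10^-6)^2 = 3.5 × 10^-29

3.5 × 10^-29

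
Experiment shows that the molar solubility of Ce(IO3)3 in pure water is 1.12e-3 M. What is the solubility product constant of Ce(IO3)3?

Ksp = 4.25 x 10^-11

Ce(IO3)3(s) ⇌ Ce^3+ + 3 IO3^-
For each mole of Ce(IO3)3 that dissolves: [Ce^3+] = s, [IO3^-] = 3s.
Ksp = [Ce^3+][IO3^-]^3
Substituting: Ksp = s(3s)^3 = 27s^4
With s = 1.12 × 10^-3: Ksp = 4.25 × 10^-11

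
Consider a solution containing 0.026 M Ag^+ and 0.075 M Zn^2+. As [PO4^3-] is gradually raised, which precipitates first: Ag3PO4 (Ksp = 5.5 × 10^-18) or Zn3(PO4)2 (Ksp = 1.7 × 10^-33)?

Zn3(PO4)2

Precipitation of each salt starts when its ion product equals its Ksp.
For Ag3PO4: 5.5 × 10^-18 = (0.026)^3 × [PO4^3-]  ⇒  [PO4^3-] = 3.1 x 10^-13 M.
For Zn3(PO4)2: 1.7 × 10^-33 = (0.075)^3 × [PO4^3-]^2  ⇒  [PO4^3-] = 2.0 x 10^-15 M.
The salt with the lower threshold [PO4^3-] precipitates first: Zn3(PO4)2.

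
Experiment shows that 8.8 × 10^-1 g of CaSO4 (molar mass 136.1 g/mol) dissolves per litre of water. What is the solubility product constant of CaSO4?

Molar solubility s = (8.8 × 10^-1 g/L) / (136.1 g/mol) = 6.47 × 10^-3 M.
CaSO4(s) ⇌ Ca^2+ + SO4^2-
With molar solubility s: [Ca^2+] = s, [SO4^2-] = s.
Ksp = [Ca^2+][SO4^2-]
Ksp = s × s = s^2
With s = 6.47 × 10^-3: Ksp = 4.2 × 10^-5

Ksp = 4.2e-5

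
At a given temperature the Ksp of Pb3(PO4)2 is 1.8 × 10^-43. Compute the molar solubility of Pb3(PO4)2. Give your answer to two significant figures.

s = 1.1 x 10^-9 M

Pb3(PO4)2(s) <=> 3 Pb^2+(aq) + 2 PO4^3-(aq)
Ksp = [Pb^2+]^3[PO4^3-]^2
If s mol/L of Pb3(PO4)2 dissolves, [Pb^2+] = 3s and [PO4^3-] = 2s.
Ksp = (3s)^3(2s)^2 = 108s^5
Solving, s = (1.8 × 10^-43/108)^(1/5) = 1.1 x 10^-9 M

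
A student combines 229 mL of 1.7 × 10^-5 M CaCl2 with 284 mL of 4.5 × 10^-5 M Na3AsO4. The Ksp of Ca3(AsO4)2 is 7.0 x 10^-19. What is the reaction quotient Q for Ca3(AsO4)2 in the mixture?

2.7 × 10^-25

Total volume = 229 + 284 = 513 mL.
[Ca^2+] = 1.7 x 10^-5 × (229/513) = 7.59 × 10^-6 M
[AsO4^3-] = 4.5 × 10^-5 × (284/513) = 2.49 × 10^-5 M
Ca3(AsO4)2(s) <=> 3 Ca^2+ + 2 AsO4^3-, so Q = [Ca^2+]^3[AsO4^3-]^2
Q = (7.59 × 10^-6)^3(2.49 x 10^-5)^2 = 2.7 × 10^-25
Q < Ksp, so no precipitate of Ca3(AsO4)2 forms.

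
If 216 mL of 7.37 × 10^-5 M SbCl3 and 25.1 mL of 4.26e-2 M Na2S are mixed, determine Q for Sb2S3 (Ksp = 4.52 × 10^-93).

Total volume = 216 + 25.1 = 241.1 mL.
[Sb^3+] = 7.37 × 10^-5 × (216/241.1) = 6.603 × 10^-5 M
[S^2-] = 4.26 × 10^-2 × (25.1/241.1) = 4.435 × 10^-3 M
Sb2S3(s) ⇌ 2 Sb^3+ + 3 S^2-, so Q = [Sb^3+]^2[S^2-]^3
Q = (6.603 × 10^-5)^2(4.435 × 10^-3)^3 = 3.80 × 10^-16
Q > Ksp, so Sb2S3 will precipitate.

3.80 × 10^-16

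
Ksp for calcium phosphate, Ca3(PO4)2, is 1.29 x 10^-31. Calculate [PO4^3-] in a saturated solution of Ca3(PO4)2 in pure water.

5.21 × 10^-7 M

Ca3(PO4)2(s) <=> 3 Ca^2+ + 2 PO4^3-
Ksp = [Ca^2+]^3[PO4^3-]^2
If s mol/L of Ca3(PO4)2 dissolves, [Ca^2+] = 3s and [PO4^3-] = 2s.
So Ksp = (3s)^3 × (2s)^2 = 108s^5
Solving, s = (1.29 x 10^-31/108)^(1/5) = 2.603 x 10^-7 M
[PO4^3-] = 2s = 5.21 × 10^-7 M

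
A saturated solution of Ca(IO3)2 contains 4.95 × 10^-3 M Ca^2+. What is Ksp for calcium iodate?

Ca(IO3)2(s) ⇌ Ca^2+ + 2 IO3^-
Stoichiometry gives [IO3^-] = (2/1)[Ca^2+] = 9.900 × 10^-3 M.
Ksp = [Ca^2+][IO3^-]^2
Ksp = 4.95 × 10^-3 × (9.900 × 10^-3)^2 = 4.85 x 10^-7

4.85 × 10^-7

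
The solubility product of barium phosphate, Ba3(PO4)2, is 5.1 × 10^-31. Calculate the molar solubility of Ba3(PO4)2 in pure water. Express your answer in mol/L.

s = 3.4 × 10^-7 M

Ba3(PO4)2(s) ⇌ 3 Ba^2+(aq) + 2 PO4^3-(aq)
Ksp = [Ba^2+]^3[PO4^3-]^2
For each mole of Ba3(PO4)2 that dissolves: [Ba^2+] = 3s, [PO4^3-] = 2s.
So Ksp = (3s)^3 × (2s)^2 = 108s^5
s = (5.1 × 10^-31 / 108)^(1/5) = 3.4 × 10^-7 M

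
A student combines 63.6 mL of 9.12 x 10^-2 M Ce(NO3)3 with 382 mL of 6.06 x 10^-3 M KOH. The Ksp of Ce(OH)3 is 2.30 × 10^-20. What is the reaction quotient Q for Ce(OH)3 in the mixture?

Total volume = 63.6 + 382 = 445.6 mL.
[Ce^3+] = 9.12 × 10^-2 × (63.6/445.6) = 1.302 × 10^-2 M
[OH^-] = 6.06 x 10^-3 × (382/445.6) = 5.195 × 10^-3 M
Ce(OH)3(s) ⇌ Ce^3+ + 3 OH^-, so Q = [Ce^3+][OH^-]^3
Q = (1.302 x 10^-2)(5.195 x 10^-3)^3 = 1.83 x 10^-9
Q > Ksp, so Ce(OH)3 will precipitate.

Q ≈ 1.83 x 10^-9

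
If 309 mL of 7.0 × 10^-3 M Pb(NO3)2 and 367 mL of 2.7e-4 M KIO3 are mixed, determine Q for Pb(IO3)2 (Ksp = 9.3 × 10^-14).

Total volume = 309 + 367 = 676 mL.
[Pb^2+] = 7.0 x 10^-3 × (309/676) = 3.20 × 10^-3 M
[IO3^-] = 2.7 × 10^-4 × (367/676) = 1.47 × 10^-4 M
Pb(IO3)2(s) ⇌ Pb^2+ + 2 IO3^-, so Q = [Pb^2+][IO3^-]^2
Q = (3.20 × 10^-3)(1.47 × 10^-4)^2 = 6.9 x 10^-11
Q > Ksp, so Pb(IO3)2 will precipitate.

Q ≈ 6.9 x 10^-11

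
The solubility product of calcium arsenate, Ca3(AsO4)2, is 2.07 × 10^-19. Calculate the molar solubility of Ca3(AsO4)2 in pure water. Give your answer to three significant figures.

Ca3(AsO4)2(s) ⇌ 3 Ca^2+(aq) + 2 AsO4^3-(aq)
Ksp = [Ca^2+]^3[AsO4^3-]^2
Let s = molar solubility. Then [Ca^2+] = 3s and [AsO4^3-] = 2s.
So Ksp = (3s)^3 × (2s)^2 = 108s^5
s = (2.07 × 10^-19 / 108)^(1/5) = 7.19 × 10^-5 M

7.19 × 10^-5 M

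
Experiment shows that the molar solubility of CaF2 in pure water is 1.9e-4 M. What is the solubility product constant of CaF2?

CaF2(s) ⇌ Ca^2+ + 2 F^-
For each mole of CaF2 that dissolves: [Ca^2+] = s, [F^-] = 2s.
Ksp = [Ca^2+][F^-]^2
Ksp = s(2s)^2 = 4s^3
With s = 1.9 × 10^-4: Ksp = 2.7 x 10^-11

2.7 × 10^-11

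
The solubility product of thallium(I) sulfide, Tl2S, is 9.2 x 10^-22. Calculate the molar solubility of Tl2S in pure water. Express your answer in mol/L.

s ≈ 6.1 x 10^-8 M

Tl2S(s) <=> 2 Tl^+(aq) + S^2-(aq)
Ksp = [Tl^+]^2[S^2-]
For each mole of Tl2S that dissolves: [Tl^+] = 2s, [S^2-] = s.
So Ksp = (2s)^2 × s = 4s^3
s = (9.2 x 10^-22 / 4)^(1/3) = 6.1 × 10^-8 M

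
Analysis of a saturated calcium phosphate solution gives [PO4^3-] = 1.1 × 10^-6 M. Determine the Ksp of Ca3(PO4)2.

Ca3(PO4)2(s) ⇌ 3 Ca^2+ + 2 PO4^3-
Stoichiometry gives [Ca^2+] = (3/2)[PO4^3-] = 1.65 x 10^-6 M.
Ksp = [Ca^2+]^3[PO4^3-]^2
Ksp = (1.65 × 10^-6)^3 × (1.1 × 10^-6)^2 = 5.4 × 10^-30

5.4e-30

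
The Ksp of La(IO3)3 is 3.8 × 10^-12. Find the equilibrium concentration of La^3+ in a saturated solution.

[La^3+] = 6.1 x 10^-4 M

La(IO3)3(s) <=> La^3+(aq) + 3 IO3^-(aq)
Ksp = [La^3+][IO3^-]^3
For each mole of La(IO3)3 that dissolves: [La^3+] = s, [IO3^-] = 3s.
So Ksp = s × (3s)^3 = 27s^4
s = (3.8 × 10^-12 / 27)^(1/4) = 6.12 × 10^-4 M
[La^3+] = s = 6.1 x 10^-4 M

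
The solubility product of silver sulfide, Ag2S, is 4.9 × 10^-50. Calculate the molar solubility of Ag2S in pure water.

Ag2S(s) ⇌ 2 Ag^+ + S^2-
Ksp = [Ag^+]^2[S^2-]
If s mol/L of Ag2S dissolves, [Ag^+] = 2s and [S^2-] = s.
So Ksp = (2s)^2 × s = 4s^3
s = (4.9 × 10^-50 / 4)^(1/3) = 2.3 × 10^-17 M

2.3 × 10^-17 M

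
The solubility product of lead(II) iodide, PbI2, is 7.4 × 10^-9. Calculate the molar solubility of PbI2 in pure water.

1.2 × 10^-3 M

PbI2(s) ⇌ Pb^2+(aq) + 2 I^-(aq)
Ksp = [Pb^2+][I^-]^2
For each mole of PbI2 that dissolves: [Pb^2+] = s, [I^-] = 2s.
Ksp = s(2s)^2 = 4s^3
Solving, s = (7.4 × 10^-9/4)^(1/3) = 1.2 × 10^-3 M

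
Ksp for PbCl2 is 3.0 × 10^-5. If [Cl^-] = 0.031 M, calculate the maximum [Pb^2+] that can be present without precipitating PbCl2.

[Pb^2+] ≈ 0.031 M

PbCl2(s) ⇌ Pb^2+(aq) + 2 Cl^-(aq)
Ksp = [Pb^2+][Cl^-]^2
Precipitation begins when Q = Ksp. With [Cl^-] = 0.031 M:
3.0 × 10^-5 = (0.031)^2 × [Pb^2+]
[Pb^2+] = (3.0 × 10^-5 / 9.61 × 10^-4) = 3.1 x 10^-2 M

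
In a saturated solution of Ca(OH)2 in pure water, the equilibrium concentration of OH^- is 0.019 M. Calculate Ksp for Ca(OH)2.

3.4 x 10^-6

Ca(OH)2(s) <=> Ca^2+ + 2 OH^-
Stoichiometry gives [Ca^2+] = (1/2)[OH^-] = 9.50 × 10^-3 M.
Ksp = [Ca^2+][OH^-]^2
Ksp = 9.50 × 10^-3 × (1.9 × 10^-2)^2 = 3.4 x 10^-6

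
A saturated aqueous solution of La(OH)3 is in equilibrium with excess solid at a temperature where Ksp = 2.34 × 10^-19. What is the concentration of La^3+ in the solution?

9.65 × 10^-6 M

La(OH)3(s) ⇌ La^3+(aq) + 3 OH^-(aq)
Ksp = [La^3+][OH^-]^3
With molar solubility s: [La^3+] = s, [OH^-] = 3s.
Ksp = s(3s)^3 = 27s^4
s = (2.34 × 10^-19 / 27)^(1/4) = 9.649 × 10^-6 M
[La^3+] = s = 9.65 × 10^-6 M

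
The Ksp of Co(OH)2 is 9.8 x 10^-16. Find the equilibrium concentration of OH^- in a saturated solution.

[OH^-] = 1.3 x 10^-5 M

Co(OH)2(s) <=> Co^2+(aq) + 2 OH^-(aq)
Ksp = [Co^2+][OH^-]^2
With molar solubility s: [Co^2+] = s, [OH^-] = 2s.
Substituting: Ksp = s(2s)^2 = 4s^3
s = (9.8 x 10^-16 / 4)^(1/3) = 6.26 × 10^-6 M
[OH^-] = 2s = 1.3 x 10^-5 M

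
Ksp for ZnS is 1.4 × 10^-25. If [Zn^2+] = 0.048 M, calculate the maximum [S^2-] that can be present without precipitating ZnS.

[S^2-] ≈ 2.9 x 10^-24 M

ZnS(s) ⇌ Zn^2+(aq) + S^2-(aq)
Ksp = [Zn^2+][S^2-]
Precipitation begins when Q = Ksp. With [Zn^2+] = 0.048 M:
1.4 × 10^-25 = (0.048) × [S^2-]
[S^2-] = (1.4 × 10^-25 / 4.8 x 10^-2) = 2.9 × 10^-24 M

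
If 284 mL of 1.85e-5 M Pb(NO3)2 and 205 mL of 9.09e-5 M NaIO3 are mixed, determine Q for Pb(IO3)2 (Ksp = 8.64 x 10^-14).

Total volume = 284 + 205 = 489 mL.
[Pb^2+] = 1.85 × 10^-5 × (284/489) = 1.074 × 10^-5 M
[IO3^-] = 9.09 x 10^-5 × (205/489) = 3.811 × 10^-5 M
Pb(IO3)2(s) ⇌ Pb^2+ + 2 IO3^-, so Q = [Pb^2+][IO3^-]^2
Q = (1.074 x 10^-5)(3.811 × 10^-5)^2 = 1.56 x 10^-14
Q < Ksp, so no precipitate of Pb(IO3)2 forms.

Q ≈ 1.56 × 10^-14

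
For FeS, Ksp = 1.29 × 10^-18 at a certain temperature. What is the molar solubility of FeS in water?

FeS(s) ⇌ Fe^2+ + S^2-
Ksp = [Fe^2+][S^2-]
If s mol/L of FeS dissolves, [Fe^2+] = s and [S^2-] = s.
Ksp = s^2
s = (1.29 × 10^-18)^(1/2) = 1.14 x 10^-9 M

s = 1.14 × 10^-9 M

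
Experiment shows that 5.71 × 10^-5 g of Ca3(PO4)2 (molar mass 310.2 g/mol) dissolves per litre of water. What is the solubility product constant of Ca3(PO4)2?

Molar solubility s = (5.71 x 10^-5 g/L) / (310.2 g/mol) = 1.841 x 10^-7 M.
Ca3(PO4)2(s) ⇌ 3 Ca^2+(aq) + 2 PO4^3-(aq)
If s mol/L of Ca3(PO4)2 dissolves, [Ca^2+] = 3s and [PO4^3-] = 2s.
Ksp = [Ca^2+]^3[PO4^3-]^2
Substituting: Ksp = (3s)^3(2s)^2 = 108s^5
With s = 1.841 × 10^-7: Ksp = 2.28 × 10^-32

2.28e-32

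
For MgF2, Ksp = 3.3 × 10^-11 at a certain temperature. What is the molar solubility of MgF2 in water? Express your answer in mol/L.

2.0e-4 M

MgF2(s) ⇌ Mg^2+ + 2 F^-
Ksp = [Mg^2+][F^-]^2
If s mol/L of MgF2 dissolves, [Mg^2+] = s and [F^-] = 2s.
Substituting: Ksp = s(2s)^2 = 4s^3
s^3 = 3.3 × 10^-11 / 4, so s = 2.0 × 10^-4 M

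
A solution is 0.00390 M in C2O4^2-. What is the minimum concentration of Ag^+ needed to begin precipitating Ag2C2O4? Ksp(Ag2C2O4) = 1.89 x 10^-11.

Ag2C2O4(s) ⇌ 2 Ag^+(aq) + C2O4^2-(aq)
Ksp = [Ag^+]^2[C2O4^2-]
Precipitation begins when Q = Ksp. With [C2O4^2-] = 0.00390 M:
1.89 x 10^-11 = (0.00390) × [Ag^+]^2
[Ag^+] = (1.89 x 10^-11 / 3.90 x 10^-3)^(1/2) = 6.96 × 10^-5 M

[Ag^+] ≈ 6.96 x 10^-5 M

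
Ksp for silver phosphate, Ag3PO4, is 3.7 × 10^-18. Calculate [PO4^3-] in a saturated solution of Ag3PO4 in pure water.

[PO4^3-] ≈ 1.9 x 10^-5 M

Ag3PO4(s) ⇌ 3 Ag^+ + PO4^3-
Ksp = [Ag^+]^3[PO4^3-]
If s mol/L of Ag3PO4 dissolves, [Ag^+] = 3s and [PO4^3-] = s.
Ksp = (3s)^3s = 27s^4
s^4 = 3.7 × 10^-18 / 27, so s = 1.92 × 10^-5 M
[PO4^3-] = s = 1.9 × 10^-5 M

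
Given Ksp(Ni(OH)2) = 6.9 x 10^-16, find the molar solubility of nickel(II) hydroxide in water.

5.6 x 10^-6 M

Ni(OH)2(s) ⇌ Ni^2+ + 2 OH^-
Ksp = [Ni^2+][OH^-]^2
Let s = molar solubility. Then [Ni^2+] = s and [OH^-] = 2s.
Substituting: Ksp = s(2s)^2 = 4s^3
s^3 = 6.9 x 10^-16 / 4, so s = 5.6 x 10^-6 M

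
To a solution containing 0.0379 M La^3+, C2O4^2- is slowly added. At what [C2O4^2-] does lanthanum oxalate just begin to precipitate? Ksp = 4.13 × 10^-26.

[C2O4^2-] = 3.06 x 10^-8 M

La2(C2O4)3(s) <=> 2 La^3+ + 3 C2O4^2-
Ksp = [La^3+]^2[C2O4^2-]^3
Precipitation begins when Q = Ksp. With [La^3+] = 0.0379 M:
4.13 × 10^-26 = (0.0379)^2 × [C2O4^2-]^3
[C2O4^2-] = (4.13 × 10^-26 / 1.436 × 10^-3)^(1/3) = 3.06 × 10^-8 M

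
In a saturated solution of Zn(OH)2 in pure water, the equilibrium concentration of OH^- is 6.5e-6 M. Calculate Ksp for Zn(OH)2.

Ksp = 1.4 × 10^-16

Zn(OH)2(s) ⇌ Zn^2+(aq) + 2 OH^-(aq)
Stoichiometry gives [Zn^2+] = (1/2)[OH^-] = 3.25 × 10^-6 M.
Ksp = [Zn^2+][OH^-]^2
Ksp = 3.25 × 10^-6 × (6.5 x 10^-6)^2 = 1.4 × 10^-16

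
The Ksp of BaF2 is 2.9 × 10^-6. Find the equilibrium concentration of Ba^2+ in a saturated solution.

BaF2(s) ⇌ Ba^2+(aq) + 2 F^-(aq)
Ksp = [Ba^2+][F^-]^2
For each mole of BaF2 that dissolves: [Ba^2+] = s, [F^-] = 2s.
Ksp = s(2s)^2 = 4s^3
s = (2.9 × 10^-6 / 4)^(1/3) = 8.98 × 10^-3 M
[Ba^2+] = s = 9.0 × 10^-3 M

[Ba^2+] = 9.0 x 10^-3 M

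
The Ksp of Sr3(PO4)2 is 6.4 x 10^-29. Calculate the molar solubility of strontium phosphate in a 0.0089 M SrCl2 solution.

Sr3(PO4)2(s) ⇌ 3 Sr^2+ + 2 PO4^3-
Ksp = [Sr^2+]^3[PO4^3-]^2
If s mol/L dissolves here, [Sr^2+] = 0.0089 + 3s ≈ 0.0089, [PO4^3-] = 2s (Ksp is small, so little additional dissolves).
Ksp ≈ (0.0089)^3 × (2s)^2
s = 4.8 × 10^-12 M
Check: 3s = 1.4 x 10^-11 ≪ 0.0089, so the approximation is valid.

s ≈ 4.8e-12 M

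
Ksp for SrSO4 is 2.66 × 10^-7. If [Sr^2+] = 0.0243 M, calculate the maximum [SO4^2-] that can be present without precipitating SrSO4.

SrSO4(s) ⇌ Sr^2+(aq) + SO4^2-(aq)
Ksp = [Sr^2+][SO4^2-]
Precipitation begins when Q = Ksp. With [Sr^2+] = 0.0243 M:
2.66 × 10^-7 = (0.0243) × [SO4^2-]
[SO4^2-] = (2.66 × 10^-7 / 2.43 × 10^-2) = 1.09 x 10^-5 M

[SO4^2-] = 1.09 x 10^-5 M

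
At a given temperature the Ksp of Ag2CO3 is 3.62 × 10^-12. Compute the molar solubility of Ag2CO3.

Ag2CO3(s) ⇌ 2 Ag^+(aq) + CO3^2-(aq)
Ksp = [Ag^+]^2[CO3^2-]
Let s = molar solubility. Then [Ag^+] = 2s and [CO3^2-] = s.
Substituting: Ksp = (2s)^2s = 4s^3
Solving, s = (3.62 × 10^-12/4)^(1/3) = 9.67 × 10^-5 M

s ≈ 9.67 x 10^-5 M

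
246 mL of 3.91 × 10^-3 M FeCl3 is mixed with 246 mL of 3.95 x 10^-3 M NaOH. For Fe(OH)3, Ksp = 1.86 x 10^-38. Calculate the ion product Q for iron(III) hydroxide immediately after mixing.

Q ≈ 1.51 × 10^-11

Total volume = 246 + 246 = 492 mL.
[Fe^3+] = 3.91 × 10^-3 × (246/492) = 1.955 x 10^-3 M
[OH^-] = 3.95 × 10^-3 × (246/492) = 1.975 × 10^-3 M
Fe(OH)3(s) ⇌ Fe^3+(aq) + 3 OH^-(aq), so Q = [Fe^3+][OH^-]^3
Q = (1.955 x 10^-3)(1.975 × 10^-3)^3 = 1.51 x 10^-11
Q > Ksp, so Fe(OH)3 will precipitate.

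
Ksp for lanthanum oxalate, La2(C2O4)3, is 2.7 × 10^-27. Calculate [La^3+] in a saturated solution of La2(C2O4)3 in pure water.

La2(C2O4)3(s) ⇌ 2 La^3+(aq) + 3 C2O4^2-(aq)
Ksp = [La^3+]^2[C2O4^2-]^3
If s mol/L of La2(C2O4)3 dissolves, [La^3+] = 2s and [C2O4^2-] = 3s.
So Ksp = (2s)^2 × (3s)^3 = 108s^5
Solving, s = (2.7 × 10^-27/108)^(1/5) = 1.90 × 10^-6 M
[La^3+] = 2s = 3.8 × 10^-6 M

[La^3+] ≈ 3.8 x 10^-6 M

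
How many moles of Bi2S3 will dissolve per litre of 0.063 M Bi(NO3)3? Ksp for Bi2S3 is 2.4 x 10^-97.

1.3 × 10^-32 M

Bi2S3(s) ⇌ 2 Bi^3+(aq) + 3 S^2-(aq)
Ksp = [Bi^3+]^2[S^2-]^3
Let s = moles of Bi2S3 that dissolve per litre. [Bi^3+] = 0.063 + 2s ≈ 0.063, [S^2-] = 3s (common-ion effect: Bi^3+ is already 0.063 M).
Ksp ≈ (0.063)^2 × (3s)^3
s = 1.3 x 10^-32 M
Check: 2s = 2.6 × 10^-32 ≪ 0.063, so the approximation is valid.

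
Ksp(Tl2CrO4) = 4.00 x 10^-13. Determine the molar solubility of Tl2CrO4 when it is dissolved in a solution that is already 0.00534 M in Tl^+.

s = 1.40e-8 M

Tl2CrO4(s) ⇌ 2 Tl^+(aq) + CrO4^2-(aq)
Ksp = [Tl^+]^2[CrO4^2-]
Let s be the molar solubility in this solution. [Tl^+] = 0.00534 + 2s ≈ 0.00534, [CrO4^2-] = s (common-ion effect: Tl^+ is already 0.00534 M).
Ksp ≈ (0.00534)^2 × s
s = 1.40 × 10^-8 M
Check: 2s = 2.8 × 10^-8 ≪ 0.00534, so the approximation is valid.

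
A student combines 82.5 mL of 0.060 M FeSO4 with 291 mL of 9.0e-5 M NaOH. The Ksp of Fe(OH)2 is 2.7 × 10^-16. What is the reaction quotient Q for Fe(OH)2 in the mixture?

Q = 6.5e-11

Total volume = 82.5 + 291 = 373.5 mL.
[Fe^2+] = 6.0 × 10^-2 × (82.5/373.5) = 1.33 × 10^-2 M
[OH^-] = 9.0 × 10^-5 × (291/373.5) = 7.01 x 10^-5 M
Fe(OH)2(s) ⇌ Fe^2+ + 2 OH^-, so Q = [Fe^2+][OH^-]^2
Q = (1.33 × 10^-2)(7.01 x 10^-5)^2 = 6.5 × 10^-11
Q > Ksp, so Fe(OH)2 will precipitate.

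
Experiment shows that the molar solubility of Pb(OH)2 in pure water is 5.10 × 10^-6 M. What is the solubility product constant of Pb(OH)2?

5.31e-16

Pb(OH)2(s) <=> Pb^2+ + 2 OH^-
For each mole of Pb(OH)2 that dissolves: [Pb^2+] = s, [OH^-] = 2s.
Ksp = [Pb^2+][OH^-]^2
Substituting: Ksp = s(2s)^2 = 4s^3
With s = 5.10 x 10^-6: Ksp = 5.31 × 10^-16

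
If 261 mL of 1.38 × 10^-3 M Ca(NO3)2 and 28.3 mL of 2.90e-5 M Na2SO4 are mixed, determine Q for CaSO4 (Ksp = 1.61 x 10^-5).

Q = 3.53 × 10^-9

Total volume = 261 + 28.3 = 289.3 mL.
[Ca^2+] = 1.38 × 10^-3 × (261/289.3) = 1.245 x 10^-3 M
[SO4^2-] = 2.90 × 10^-5 × (28.3/289.3) = 2.837 × 10^-6 M
CaSO4(s) <=> Ca^2+(aq) + SO4^2-(aq), so Q = [Ca^2+][SO4^2-]
Q = (1.245 x 10^-3)(2.837 x 10^-6) = 3.53 × 10^-9
Q < Ksp, so no precipitate of CaSO4 forms.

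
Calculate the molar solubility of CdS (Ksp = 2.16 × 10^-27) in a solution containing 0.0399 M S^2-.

s = 5.41 x 10^-26 M

CdS(s) ⇌ Cd^2+ + S^2-
Ksp = [Cd^2+][S^2-]
If s mol/L dissolves here, [Cd^2+] = s, [S^2-] = 0.0399 + s ≈ 0.0399 (since the S^2- already present dominates).
Ksp ≈ s × 0.0399
s = 5.41 × 10^-26 M
Check: s = 5.4 x 10^-26 ≪ 0.0399, so the approximation is valid.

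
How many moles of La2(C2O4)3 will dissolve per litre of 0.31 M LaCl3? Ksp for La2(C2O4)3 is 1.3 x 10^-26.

1.7e-9 M

La2(C2O4)3(s) ⇌ 2 La^3+(aq) + 3 C2O4^2-(aq)
Ksp = [La^3+]^2[C2O4^2-]^3
Let s be the molar solubility in this solution. [La^3+] = 0.31 + 2s ≈ 0.31, [C2O4^2-] = 3s (common-ion effect: La^3+ is already 0.31 M).
Ksp ≈ (0.31)^2 × (3s)^3
s = 1.7 x 10^-9 M
Check: 2s = 3.4 × 10^-9 ≪ 0.31, so the approximation is valid.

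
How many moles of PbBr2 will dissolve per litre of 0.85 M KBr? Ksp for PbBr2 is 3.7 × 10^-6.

PbBr2(s) <=> Pb^2+ + 2 Br^-
Ksp = [Pb^2+][Br^-]^2
Let s be the molar solubility in this solution. [Pb^2+] = s, [Br^-] = 0.85 + 2s ≈ 0.85 (common-ion effect: Br^- is already 0.85 M).
Ksp ≈ s × (0.85)^2
s = 5.1 × 10^-6 M
Check: 2s = 1.0 x 10^-5 ≪ 0.85, so the approximation is valid.

s = 5.1e-6 M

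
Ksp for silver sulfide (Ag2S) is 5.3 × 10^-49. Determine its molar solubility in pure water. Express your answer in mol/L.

s = 5.1 × 10^-17 M

Ag2S(s) ⇌ 2 Ag^+(aq) + S^2-(aq)
Ksp = [Ag^+]^2[S^2-]
Let s = molar solubility. Then [Ag^+] = 2s and [S^2-] = s.
So Ksp = (2s)^2 × s = 4s^3
s = (5.3 × 10^-49 / 4)^(1/3) = 5.1 x 10^-17 M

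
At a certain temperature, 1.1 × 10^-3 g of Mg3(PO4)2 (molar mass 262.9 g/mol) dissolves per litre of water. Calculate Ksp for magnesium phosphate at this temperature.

Molar solubility s = (1.1 × 10^-3 g/L) / (262.9 g/mol) = 4.18 × 10^-6 M.
Mg3(PO4)2(s) <=> 3 Mg^2+ + 2 PO4^3-
With molar solubility s: [Mg^2+] = 3s, [PO4^3-] = 2s.
Ksp = [Mg^2+]^3[PO4^3-]^2
So Ksp = (3s)^3 × (2s)^2 = 108s^5
With s = 4.18 × 10^-6: Ksp = 1.4 × 10^-25

Ksp = 1.4e-25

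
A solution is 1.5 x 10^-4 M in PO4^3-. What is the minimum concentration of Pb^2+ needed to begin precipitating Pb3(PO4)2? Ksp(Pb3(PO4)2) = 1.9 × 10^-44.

9.5 × 10^-13 M

Pb3(PO4)2(s) ⇌ 3 Pb^2+ + 2 PO4^3-
Ksp = [Pb^2+]^3[PO4^3-]^2
Precipitation begins when Q = Ksp. With [PO4^3-] = 1.5 x 10^-4 M:
1.9 × 10^-44 = (1.5 x 10^-4)^2 × [Pb^2+]^3
[Pb^2+] = (1.9 × 10^-44 / 2.25 x 10^-8)^(1/3) = 9.5 × 10^-13 M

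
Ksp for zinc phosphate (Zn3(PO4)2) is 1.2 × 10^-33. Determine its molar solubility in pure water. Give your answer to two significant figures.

Zn3(PO4)2(s) ⇌ 3 Zn^2+ + 2 PO4^3-
Ksp = [Zn^2+]^3[PO4^3-]^2
With molar solubility s: [Zn^2+] = 3s, [PO4^3-] = 2s.
Substituting: Ksp = (3s)^3(2s)^2 = 108s^5
s^5 = 1.2 × 10^-33 / 108, so s = 1.0 x 10^-7 M

s = 1.0e-7 M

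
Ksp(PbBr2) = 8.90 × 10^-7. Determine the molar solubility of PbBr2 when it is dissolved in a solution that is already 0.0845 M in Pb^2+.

PbBr2(s) ⇌ Pb^2+ + 2 Br^-
Ksp = [Pb^2+][Br^-]^2
If s mol/L dissolves here, [Pb^2+] = 0.0845 + s ≈ 0.0845, [Br^-] = 2s (since the Pb^2+ already present dominates).
Ksp ≈ 0.0845 × (2s)^2
s = 1.62 × 10^-3 M
Check: s = 1.6 x 10^-3 ≪ 0.0845, so the approximation is valid.

s ≈ 1.62e-3 M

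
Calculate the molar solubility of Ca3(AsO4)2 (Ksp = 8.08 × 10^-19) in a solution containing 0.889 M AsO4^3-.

Ca3(AsO4)2(s) <=> 3 Ca^2+ + 2 AsO4^3-
Ksp = [Ca^2+]^3[AsO4^3-]^2
If s mol/L dissolves here, [Ca^2+] = 3s, [AsO4^3-] = 0.889 + 2s ≈ 0.889 (Ksp is small, so little additional dissolves).
Ksp ≈ (3s)^3 × (0.889)^2
s = 3.36 × 10^-7 M
Check: 2s = 6.7 × 10^-7 ≪ 0.889, so the approximation is valid.

s = 3.36 x 10^-7 M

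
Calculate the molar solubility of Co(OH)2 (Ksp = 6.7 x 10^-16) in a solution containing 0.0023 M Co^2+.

s = 2.7e-7 M

Co(OH)2(s) <=> Co^2+ + 2 OH^-
Ksp = [Co^2+][OH^-]^2
Let s = moles of Co(OH)2 that dissolve per litre. [Co^2+] = 0.0023 + s ≈ 0.0023, [OH^-] = 2s (common-ion effect: Co^2+ is already 0.0023 M).
Ksp ≈ 0.0023 × (2s)^2
s = 2.7 × 10^-7 M
Check: s = 2.7 × 10^-7 ≪ 0.0023, so the approximation is valid.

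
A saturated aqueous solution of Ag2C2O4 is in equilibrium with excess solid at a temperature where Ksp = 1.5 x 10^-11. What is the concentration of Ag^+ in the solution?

Ag2C2O4(s) <=> 2 Ag^+ + C2O4^2-
Ksp = [Ag^+]^2[C2O4^2-]
With molar solubility s: [Ag^+] = 2s, [C2O4^2-] = s.
Ksp = (2s)^2s = 4s^3
s = (1.5 x 10^-11 / 4)^(1/3) = 1.55 x 10^-4 M
[Ag^+] = 2s = 3.1 × 10^-4 M

3.1 × 10^-4 M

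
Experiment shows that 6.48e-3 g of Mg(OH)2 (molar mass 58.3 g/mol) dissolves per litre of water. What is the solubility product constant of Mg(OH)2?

5.49 × 10^-12

Molar solubility s = (6.48 x 10^-3 g/L) / (58.3 g/mol) = 1.111 × 10^-4 M.
Mg(OH)2(s) ⇌ Mg^2+ + 2 OH^-
If s mol/L of Mg(OH)2 dissolves, [Mg^2+] = s and [OH^-] = 2s.
Ksp = [Mg^2+][OH^-]^2
So Ksp = s × (2s)^2 = 4s^3
With s = 1.111 × 10^-4: Ksp = 5.49 x 10^-12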